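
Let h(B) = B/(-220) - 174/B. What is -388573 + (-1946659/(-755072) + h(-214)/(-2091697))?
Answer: -212448869301286097097/546744830107520 ≈ -3.8857e+5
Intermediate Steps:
h(B) = -174/B - B/220 (h(B) = B*(-1/220) - 174/B = -B/220 - 174/B = -174/B - B/220)
-388573 + (-1946659/(-755072) + h(-214)/(-2091697)) = -388573 + (-1946659/(-755072) + (-174/(-214) - 1/220*(-214))/(-2091697)) = -388573 + (-1946659*(-1/755072) + (-174*(-1/214) + 107/110)*(-1/2091697)) = -388573 + (1946659/755072 + (87/107 + 107/110)*(-1/2091697)) = -388573 + (1946659/755072 + (21019/11770)*(-1/2091697)) = -388573 + (1946659/755072 - 21019/24619273690) = -388573 + 1409568083271863/546744830107520 = -212448869301286097097/546744830107520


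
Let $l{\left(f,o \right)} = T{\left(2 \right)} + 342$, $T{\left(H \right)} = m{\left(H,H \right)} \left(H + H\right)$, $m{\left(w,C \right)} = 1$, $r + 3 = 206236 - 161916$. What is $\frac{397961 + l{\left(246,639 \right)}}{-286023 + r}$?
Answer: $- \frac{398307}{241706} \approx -1.6479$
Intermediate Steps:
$r = 44317$ ($r = -3 + \left(206236 - 161916\right) = -3 + 44320 = 44317$)
$T{\left(H \right)} = 2 H$ ($T{\left(H \right)} = 1 \left(H + H\right) = 1 \cdot 2 H = 2 H$)
$l{\left(f,o \right)} = 346$ ($l{\left(f,o \right)} = 2 \cdot 2 + 342 = 4 + 342 = 346$)
$\frac{397961 + l{\left(246,639 \right)}}{-286023 + r} = \frac{397961 + 346}{-286023 + 44317} = \frac{398307}{-241706} = 398307 \left(- \frac{1}{241706}\right) = - \frac{398307}{241706}$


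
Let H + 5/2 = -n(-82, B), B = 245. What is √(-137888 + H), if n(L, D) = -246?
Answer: I*√550578/2 ≈ 371.0*I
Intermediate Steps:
H = 487/2 (H = -5/2 - 1*(-246) = -5/2 + 246 = 487/2 ≈ 243.50)
√(-137888 + H) = √(-137888 + 487/2) = √(-275289/2) = I*√550578/2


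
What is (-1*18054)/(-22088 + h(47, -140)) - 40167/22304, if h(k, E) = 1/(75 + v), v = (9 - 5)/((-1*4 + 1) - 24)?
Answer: -979238653371/995646567584 ≈ -0.98352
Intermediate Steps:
v = -4/27 (v = 4/((-4 + 1) - 24) = 4/(-3 - 24) = 4/(-27) = 4*(-1/27) = -4/27 ≈ -0.14815)
h(k, E) = 27/2021 (h(k, E) = 1/(75 - 4/27) = 1/(2021/27) = 27/2021)
(-1*18054)/(-22088 + h(47, -140)) - 40167/22304 = (-1*18054)/(-22088 + 27/2021) - 40167/22304 = -18054/(-44639821/2021) - 40167*1/22304 = -18054*(-2021/44639821) - 40167/22304 = 36487134/44639821 - 40167/22304 = -979238653371/995646567584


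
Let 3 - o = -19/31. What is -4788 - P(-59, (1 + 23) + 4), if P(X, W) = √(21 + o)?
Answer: -4788 - √23653/31 ≈ -4793.0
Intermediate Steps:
o = 112/31 (o = 3 - (-19)/31 = 3 - 1*(-19/31) = 3 + 19/31 = 112/31 ≈ 3.6129)
P(X, W) = √23653/31 (P(X, W) = √(21 + 112/31) = √(763/31) = √23653/31)
-4788 - P(-59, (1 + 23) + 4) = -4788 - √23653/31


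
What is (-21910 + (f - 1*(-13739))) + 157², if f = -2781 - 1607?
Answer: 12090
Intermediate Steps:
f = -4388
(-21910 + (f - 1*(-13739))) + 157² = (-21910 + (-4388 - 1*(-13739))) + 157² = (-21910 + (-4388 + 13739)) + 24649 = (-21910 + 9351) + 24649 = -12559 + 24649 = 12090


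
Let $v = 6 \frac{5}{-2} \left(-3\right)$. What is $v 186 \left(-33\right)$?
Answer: $-276210$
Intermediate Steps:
$v = 45$ ($v = 6 \cdot 5 \left(- \frac{1}{2}\right) \left(-3\right) = 6 \left(- \frac{5}{2}\right) \left(-3\right) = \left(-15\right) \left(-3\right) = 45$)
$v 186 \left(-33\right) = 45 \cdot 186 \left(-33\right) = 8370 \left(-33\right) = -276210$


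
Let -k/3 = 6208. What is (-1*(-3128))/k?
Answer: -391/2328 ≈ -0.16796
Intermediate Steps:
k = -18624 (k = -3*6208 = -18624)
(-1*(-3128))/k = -1*(-3128)/(-18624) = 3128*(-1/18624) = -391/2328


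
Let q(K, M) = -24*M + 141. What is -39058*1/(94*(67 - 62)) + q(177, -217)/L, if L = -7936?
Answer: -156239159/1864960 ≈ -83.776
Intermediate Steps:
q(K, M) = 141 - 24*M
-39058*1/(94*(67 - 62)) + q(177, -217)/L = -39058*1/(94*(67 - 62)) + (141 - 24*(-217))/(-7936) = -39058/(94*5) + (141 + 5208)*(-1/7936) = -39058/470 + 5349*(-1/7936) = -39058*1/470 - 5349/7936 = -19529/235 - 5349/7936 = -156239159/1864960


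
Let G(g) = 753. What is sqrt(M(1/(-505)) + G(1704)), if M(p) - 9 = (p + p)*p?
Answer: 2*sqrt(48582263)/505 ≈ 27.604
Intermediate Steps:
M(p) = 9 + 2*p**2 (M(p) = 9 + (p + p)*p = 9 + (2*p)*p = 9 + 2*p**2)
sqrt(M(1/(-505)) + G(1704)) = sqrt((9 + 2*(1/(-505))**2) + 753) = sqrt((9 + 2*(-1/505)**2) + 753) = sqrt((9 + 2*(1/255025)) + 753) = sqrt((9 + 2/255025) + 753) = sqrt(2295227/255025 + 753) = sqrt(194329052/255025) = 2*sqrt(48582263)/505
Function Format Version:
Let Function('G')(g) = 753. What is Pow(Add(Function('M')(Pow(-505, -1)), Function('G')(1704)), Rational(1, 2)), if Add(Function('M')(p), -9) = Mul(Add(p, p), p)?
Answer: Mul(Rational(2, 505), Pow(48582263, Rational(1, 2))) ≈ 27.604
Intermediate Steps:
Function('M')(p) = Add(9, Mul(2, Pow(p, 2))) (Function('M')(p) = Add(9, Mul(Add(p, p), p)) = Add(9, Mul(Mul(2, p), p)) = Add(9, Mul(2, Pow(p, 2))))
Pow(Add(Function('M')(Pow(-505, -1)), Function('G')(1704)), Rational(1, 2)) = Pow(Add(Add(9, Mul(2, Pow(Pow(-505, -1), 2))), 753), Rational(1, 2)) = Pow(Add(Add(9, Mul(2, Pow(Rational(-1, 505), 2))), 753), Rational(1, 2)) = Pow(Add(Add(9, Mul(2, Rational(1, 255025))), 753), Rational(1, 2)) = Pow(Add(Add(9, Rational(2, 255025)), 753), Rational(1, 2)) = Pow(Add(Rational(2295227, 255025), 753), Rational(1, 2)) = Pow(Rational(194329052, 255025), Rational(1, 2)) = Mul(Rational(2, 505), Pow(48582263, Rational(1, 2)))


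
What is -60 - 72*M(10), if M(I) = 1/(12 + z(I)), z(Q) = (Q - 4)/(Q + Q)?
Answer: -2700/41 ≈ -65.854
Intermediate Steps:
z(Q) = (-4 + Q)/(2*Q) (z(Q) = (-4 + Q)/((2*Q)) = (-4 + Q)*(1/(2*Q)) = (-4 + Q)/(2*Q))
M(I) = 1/(12 + (-4 + I)/(2*I))
-60 - 72*M(10) = -60 - 144*10/(-4 + 25*10) = -60 - 144*10/(-4 + 250) = -60 - 144*10/246 = -60 - 72*10/123 = -60 - 240/41 = -2700/41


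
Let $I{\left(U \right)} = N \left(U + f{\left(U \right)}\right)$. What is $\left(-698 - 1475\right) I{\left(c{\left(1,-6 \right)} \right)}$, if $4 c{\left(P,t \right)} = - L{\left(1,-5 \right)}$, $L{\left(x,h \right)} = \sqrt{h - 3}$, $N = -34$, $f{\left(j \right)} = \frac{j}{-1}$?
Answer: $0$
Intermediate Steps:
$f{\left(j \right)} = - j$ ($f{\left(j \right)} = j \left(-1\right) = - j$)
$L{\left(x,h \right)} = \sqrt{-3 + h}$
$c{\left(P,t \right)} = - \frac{i \sqrt{2}}{2}$ ($c{\left(P,t \right)} = \frac{\left(-1\right) \sqrt{-3 - 5}}{4} = \frac{\left(-1\right) \sqrt{-8}}{4} = \frac{\left(-1\right) 2 i \sqrt{2}}{4} = \frac{\left(-2\right) i \sqrt{2}}{4} = - \frac{i \sqrt{2}}{2}$)
$I{\left(U \right)} = 0$ ($I{\left(U \right)} = - 34 \left(U - U\right) = \left(-34\right) 0 = 0$)
$\left(-698 - 1475\right) I{\left(c{\left(1,-6 \right)} \right)} = \left(-698 - 1475\right) 0 = \left(-2173\right) 0 = 0$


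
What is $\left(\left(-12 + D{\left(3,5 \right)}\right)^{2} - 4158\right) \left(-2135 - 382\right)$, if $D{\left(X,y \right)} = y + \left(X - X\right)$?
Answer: $10342353$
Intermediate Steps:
$D{\left(X,y \right)} = y$ ($D{\left(X,y \right)} = y + 0 = y$)
$\left(\left(-12 + D{\left(3,5 \right)}\right)^{2} - 4158\right) \left(-2135 - 382\right) = \left(\left(-12 + 5\right)^{2} - 4158\right) \left(-2135 - 382\right) = \left(\left(-7\right)^{2} - 4158\right) \left(-2517\right) = \left(49 - 4158\right) \left(-2517\right) = \left(-4109\right) \left(-2517\right) = 10342353$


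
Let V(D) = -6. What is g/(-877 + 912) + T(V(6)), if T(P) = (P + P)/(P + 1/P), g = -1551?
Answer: -54867/1295 ≈ -42.368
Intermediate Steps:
T(P) = 2*P/(P + 1/P) (T(P) = (2*P)/(P + 1/P) = 2*P/(P + 1/P))
g/(-877 + 912) + T(V(6)) = -1551/(-877 + 912) + 2*(-6)**2/(1 + (-6)**2) = -1551/35 + 2*36/(1 + 36) = (1/35)*(-1551) + 2*36/37 = -1551/35 + 2*36*(1/37) = -1551/35 + 72/37 = -54867/1295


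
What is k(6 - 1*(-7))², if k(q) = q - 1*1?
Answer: 144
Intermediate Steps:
k(q) = -1 + q (k(q) = q - 1 = -1 + q)
k(6 - 1*(-7))² = (-1 + (6 - 1*(-7)))² = (-1 + (6 + 7))² = (-1 + 13)² = 12² = 144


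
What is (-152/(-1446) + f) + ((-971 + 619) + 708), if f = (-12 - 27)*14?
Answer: -137294/723 ≈ -189.89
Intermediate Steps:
f = -546 (f = -39*14 = -546)
(-152/(-1446) + f) + ((-971 + 619) + 708) = (-152/(-1446) - 546) + ((-971 + 619) + 708) = (-152*(-1/1446) - 546) + (-352 + 708) = (76/723 - 546) + 356 = -394682/723 + 356 = -137294/723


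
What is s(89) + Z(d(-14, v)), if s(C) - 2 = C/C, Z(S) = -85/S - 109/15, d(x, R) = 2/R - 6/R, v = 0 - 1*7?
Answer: -9181/60 ≈ -153.02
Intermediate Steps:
v = -7 (v = 0 - 7 = -7)
d(x, R) = -4/R
Z(S) = -109/15 - 85/S (Z(S) = -85/S - 109*1/15 = -85/S - 109/15 = -109/15 - 85/S)
s(C) = 3 (s(C) = 2 + C/C = 2 + 1 = 3)
s(89) + Z(d(-14, v)) = 3 + (-109/15 - 85/((-4/(-7)))) = 3 + (-109/15 - 85/((-4*(-⅐)))) = 3 + (-109/15 - 85/4/7) = 3 + (-109/15 - 85*7/4) = 3 + (-109/15 - 595/4) = 3 - 9361/60 = -9181/60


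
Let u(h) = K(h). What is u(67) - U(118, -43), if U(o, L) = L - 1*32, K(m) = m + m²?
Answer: 4631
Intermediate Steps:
U(o, L) = -32 + L (U(o, L) = L - 32 = -32 + L)
u(h) = h*(1 + h)
u(67) - U(118, -43) = 67*(1 + 67) - (-32 - 43) = 67*68 - 1*(-75) = 4556 + 75 = 4631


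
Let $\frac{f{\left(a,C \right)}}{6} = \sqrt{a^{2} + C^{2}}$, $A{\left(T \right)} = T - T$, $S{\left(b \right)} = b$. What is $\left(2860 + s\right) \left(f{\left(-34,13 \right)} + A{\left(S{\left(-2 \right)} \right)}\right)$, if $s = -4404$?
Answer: $- 46320 \sqrt{53} \approx -3.3721 \cdot 10^{5}$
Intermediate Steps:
$A{\left(T \right)} = 0$
$f{\left(a,C \right)} = 6 \sqrt{C^{2} + a^{2}}$ ($f{\left(a,C \right)} = 6 \sqrt{a^{2} + C^{2}} = 6 \sqrt{C^{2} + a^{2}}$)
$\left(2860 + s\right) \left(f{\left(-34,13 \right)} + A{\left(S{\left(-2 \right)} \right)}\right) = \left(2860 - 4404\right) \left(6 \sqrt{13^{2} + \left(-34\right)^{2}} + 0\right) = - 1544 \left(6 \sqrt{169 + 1156} + 0\right) = - 1544 \left(6 \sqrt{1325} + 0\right) = - 1544 \left(6 \cdot 5 \sqrt{53} + 0\right) = - 1544 \left(30 \sqrt{53} + 0\right) = - 1544 \cdot 30 \sqrt{53} = - 46320 \sqrt{53}$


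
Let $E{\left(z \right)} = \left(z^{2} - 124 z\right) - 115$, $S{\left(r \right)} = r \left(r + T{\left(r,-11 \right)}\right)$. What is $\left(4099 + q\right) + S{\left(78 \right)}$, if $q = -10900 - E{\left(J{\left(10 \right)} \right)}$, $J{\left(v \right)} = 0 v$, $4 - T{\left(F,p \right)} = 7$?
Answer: $-836$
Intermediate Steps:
$T{\left(F,p \right)} = -3$ ($T{\left(F,p \right)} = 4 - 7 = -3$)
$S{\left(r \right)} = r \left(-3 + r\right)$ ($S{\left(r \right)} = r \left(r - 3\right) = r \left(-3 + r\right)$)
$J{\left(v \right)} = 0$
$E{\left(z \right)} = -115 + z^{2} - 124 z$
$q = -10785$ ($q = -10900 - \left(-115 + 0^{2} - 0\right) = -10900 - \left(-115 + 0 + 0\right) = -10900 - -115 = -10900 + 115 = -10785$)
$\left(4099 + q\right) + S{\left(78 \right)} = \left(4099 - 10785\right) + 78 \left(-3 + 78\right) = -6686 + 78 \cdot 75 = -6686 + 5850 = -836$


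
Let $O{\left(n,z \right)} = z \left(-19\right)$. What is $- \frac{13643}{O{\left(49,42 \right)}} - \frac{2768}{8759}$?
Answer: $\frac{881881}{52554} \approx 16.78$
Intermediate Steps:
$O{\left(n,z \right)} = - 19 z$
$- \frac{13643}{O{\left(49,42 \right)}} - \frac{2768}{8759} = - \frac{13643}{\left(-19\right) 42} - \frac{2768}{8759} = - \frac{13643}{-798} - \frac{2768}{8759} = \left(-13643\right) \left(- \frac{1}{798}\right) - \frac{2768}{8759} = \frac{1949}{114} - \frac{2768}{8759} = \frac{881881}{52554}$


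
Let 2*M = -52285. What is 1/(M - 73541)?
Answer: -2/199367 ≈ -1.0032e-5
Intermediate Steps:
M = -52285/2 (M = (½)*(-52285) = -52285/2 ≈ -26143.)
1/(M - 73541) = 1/(-52285/2 - 73541) = 1/(-199367/2) = -2/199367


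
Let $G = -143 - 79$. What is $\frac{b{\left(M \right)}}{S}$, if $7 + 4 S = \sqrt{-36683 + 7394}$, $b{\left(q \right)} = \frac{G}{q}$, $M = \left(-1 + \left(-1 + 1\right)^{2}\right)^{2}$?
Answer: $\frac{3108}{14669} + \frac{444 i \sqrt{29289}}{14669} \approx 0.21188 + 5.1801 i$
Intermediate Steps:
$G = -222$
$M = 1$ ($M = \left(-1 + 0^{2}\right)^{2} = \left(-1 + 0\right)^{2} = \left(-1\right)^{2} = 1$)
$b{\left(q \right)} = - \frac{222}{q}$
$S = - \frac{7}{4} + \frac{i \sqrt{29289}}{4}$ ($S = - \frac{7}{4} + \frac{\sqrt{-36683 + 7394}}{4} = - \frac{7}{4} + \frac{\sqrt{-29289}}{4} = - \frac{7}{4} + \frac{i \sqrt{29289}}{4} \approx -1.75 + 42.785 i$)
$\frac{b{\left(M \right)}}{S} = \frac{\left(-222\right) 1^{-1}}{- \frac{7}{4} + \frac{i \sqrt{29289}}{4}} = \frac{\left(-222\right) 1}{- \frac{7}{4} + \frac{i \sqrt{29289}}{4}} = - \frac{222}{- \frac{7}{4} + \frac{i \sqrt{29289}}{4}}$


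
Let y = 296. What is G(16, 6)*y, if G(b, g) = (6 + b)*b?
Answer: 104192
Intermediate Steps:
G(b, g) = b*(6 + b)
G(16, 6)*y = (16*(6 + 16))*296 = (16*22)*296 = 352*296 = 104192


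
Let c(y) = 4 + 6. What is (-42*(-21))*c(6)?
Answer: 8820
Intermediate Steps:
c(y) = 10
(-42*(-21))*c(6) = -42*(-21)*10 = 882*10 = 8820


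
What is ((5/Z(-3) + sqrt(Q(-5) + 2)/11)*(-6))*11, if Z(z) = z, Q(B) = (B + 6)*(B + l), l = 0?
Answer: 110 - 6*I*sqrt(3) ≈ 110.0 - 10.392*I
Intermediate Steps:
Q(B) = B*(6 + B) (Q(B) = (B + 6)*(B + 0) = (6 + B)*B = B*(6 + B))
((5/Z(-3) + sqrt(Q(-5) + 2)/11)*(-6))*11 = ((5/(-3) + sqrt(-5*(6 - 5) + 2)/11)*(-6))*11 = ((5*(-1/3) + sqrt(-5*1 + 2)*(1/11))*(-6))*11 = ((-5/3 + sqrt(-5 + 2)*(1/11))*(-6))*11 = ((-5/3 + sqrt(-3)*(1/11))*(-6))*11 = ((-5/3 + (I*sqrt(3))*(1/11))*(-6))*11 = ((-5/3 + I*sqrt(3)/11)*(-6))*11 = (10 - 6*I*sqrt(3)/11)*11 = 110 - 6*I*sqrt(3)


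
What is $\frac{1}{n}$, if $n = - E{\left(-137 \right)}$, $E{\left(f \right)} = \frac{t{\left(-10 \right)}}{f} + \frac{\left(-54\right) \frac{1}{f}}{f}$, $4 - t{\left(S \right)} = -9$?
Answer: $\frac{18769}{1835} \approx 10.228$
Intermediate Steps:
$t{\left(S \right)} = 13$ ($t{\left(S \right)} = 4 - -9 = 4 + 9 = 13$)
$E{\left(f \right)} = - \frac{54}{f^{2}} + \frac{13}{f}$ ($E{\left(f \right)} = \frac{13}{f} + \frac{\left(-54\right) \frac{1}{f}}{f} = \frac{13}{f} - \frac{54}{f^{2}} = - \frac{54}{f^{2}} + \frac{13}{f}$)
$n = \frac{1835}{18769}$ ($n = - \frac{-54 + 13 \left(-137\right)}{18769} = - \frac{-54 - 1781}{18769} = - \frac{-1835}{18769} = \left(-1\right) \left(- \frac{1835}{18769}\right) = \frac{1835}{18769} \approx 0.097768$)
$\frac{1}{n} = \frac{1}{\frac{1835}{18769}} = \frac{18769}{1835}$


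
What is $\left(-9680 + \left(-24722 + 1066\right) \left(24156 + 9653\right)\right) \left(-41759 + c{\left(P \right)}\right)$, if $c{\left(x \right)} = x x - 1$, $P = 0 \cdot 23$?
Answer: $33399455235840$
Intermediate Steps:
$P = 0$
$c{\left(x \right)} = -1 + x^{2}$ ($c{\left(x \right)} = x^{2} - 1 = -1 + x^{2}$)
$\left(-9680 + \left(-24722 + 1066\right) \left(24156 + 9653\right)\right) \left(-41759 + c{\left(P \right)}\right) = \left(-9680 + \left(-24722 + 1066\right) \left(24156 + 9653\right)\right) \left(-41759 - \left(1 - 0^{2}\right)\right) = \left(-9680 - 799785704\right) \left(-41759 + \left(-1 + 0\right)\right) = \left(-9680 - 799785704\right) \left(-41759 - 1\right) = \left(-799795384\right) \left(-41760\right) = 33399455235840$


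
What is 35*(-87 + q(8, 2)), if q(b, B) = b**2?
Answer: -805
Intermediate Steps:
35*(-87 + q(8, 2)) = 35*(-87 + 8**2) = 35*(-87 + 64) = 35*(-23) = -805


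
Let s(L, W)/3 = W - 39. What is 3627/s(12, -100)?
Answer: -1209/139 ≈ -8.6978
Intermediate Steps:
s(L, W) = -117 + 3*W (s(L, W) = 3*(W - 39) = 3*(-39 + W) = -117 + 3*W)
3627/s(12, -100) = 3627/(-117 + 3*(-100)) = 3627/(-117 - 300) = 3627/(-417) = 3627*(-1/417) = -1209/139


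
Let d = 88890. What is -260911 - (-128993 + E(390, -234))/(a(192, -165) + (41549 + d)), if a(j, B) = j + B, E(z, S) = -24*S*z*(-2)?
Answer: -34035505053/130466 ≈ -2.6088e+5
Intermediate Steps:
E(z, S) = 48*S*z (E(z, S) = -(-48)*S*z = 48*S*z)
a(j, B) = B + j
-260911 - (-128993 + E(390, -234))/(a(192, -165) + (41549 + d)) = -260911 - (-128993 + 48*(-234)*390)/((-165 + 192) + (41549 + 88890)) = -260911 - (-128993 - 4380480)/(27 + 130439) = -260911 - (-4509473)/130466 = -260911 - 1*(-4509473/130466) = -260911 + 4509473/130466 = -34035505053/130466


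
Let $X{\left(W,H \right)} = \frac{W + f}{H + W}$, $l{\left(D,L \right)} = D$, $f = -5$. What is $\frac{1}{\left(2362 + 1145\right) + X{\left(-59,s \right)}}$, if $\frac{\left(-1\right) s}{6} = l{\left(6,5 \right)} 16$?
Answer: $\frac{635}{2227009} \approx 0.00028514$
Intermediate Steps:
$s = -576$ ($s = - 6 \cdot 6 \cdot 16 = \left(-6\right) 96 = -576$)
$X{\left(W,H \right)} = \frac{-5 + W}{H + W}$ ($X{\left(W,H \right)} = \frac{W - 5}{H + W} = \frac{-5 + W}{H + W}$)
$\frac{1}{\left(2362 + 1145\right) + X{\left(-59,s \right)}} = \frac{1}{\left(2362 + 1145\right) + \frac{-5 - 59}{-576 - 59}} = \frac{1}{3507 + \frac{1}{-635} \left(-64\right)} = \frac{1}{3507 - - \frac{64}{635}} = \frac{1}{3507 + \frac{64}{635}} = \frac{1}{\frac{2227009}{635}} = \frac{635}{2227009}$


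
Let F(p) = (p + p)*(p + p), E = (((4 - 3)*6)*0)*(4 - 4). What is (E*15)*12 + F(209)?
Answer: 174724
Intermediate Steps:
E = 0 (E = ((1*6)*0)*0 = (6*0)*0 = 0*0 = 0)
F(p) = 4*p² (F(p) = (2*p)*(2*p) = 4*p²)
(E*15)*12 + F(209) = (0*15)*12 + 4*209² = 0*12 + 4*43681 = 0 + 174724 = 174724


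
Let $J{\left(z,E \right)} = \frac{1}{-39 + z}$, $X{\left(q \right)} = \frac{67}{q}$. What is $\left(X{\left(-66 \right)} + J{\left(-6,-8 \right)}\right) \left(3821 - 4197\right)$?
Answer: $\frac{193076}{495} \approx 390.05$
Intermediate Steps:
$\left(X{\left(-66 \right)} + J{\left(-6,-8 \right)}\right) \left(3821 - 4197\right) = \left(\frac{67}{-66} + \frac{1}{-39 - 6}\right) \left(3821 - 4197\right) = \left(67 \left(- \frac{1}{66}\right) + \frac{1}{-45}\right) \left(-376\right) = \left(- \frac{67}{66} - \frac{1}{45}\right) \left(-376\right) = \left(- \frac{1027}{990}\right) \left(-376\right) = \frac{193076}{495}$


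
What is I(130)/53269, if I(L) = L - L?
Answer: 0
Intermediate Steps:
I(L) = 0
I(130)/53269 = 0/53269 = 0*(1/53269) = 0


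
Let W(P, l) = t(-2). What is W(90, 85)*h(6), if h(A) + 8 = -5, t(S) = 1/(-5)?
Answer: 13/5 ≈ 2.6000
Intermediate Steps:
t(S) = -1/5 (t(S) = 1*(-1/5) = -1/5)
W(P, l) = -1/5
h(A) = -13 (h(A) = -8 - 5 = -13)
W(90, 85)*h(6) = -1/5*(-13) = 13/5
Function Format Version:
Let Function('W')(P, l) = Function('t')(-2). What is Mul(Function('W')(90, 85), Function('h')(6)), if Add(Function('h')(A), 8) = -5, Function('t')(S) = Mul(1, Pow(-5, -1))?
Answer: Rational(13, 5) ≈ 2.6000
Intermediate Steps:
Function('t')(S) = Rational(-1, 5) (Function('t')(S) = Mul(1, Rational(-1, 5)) = Rational(-1, 5))
Function('W')(P, l) = Rational(-1, 5)
Function('h')(A) = -13 (Function('h')(A) = Add(-8, -5) = -13)
Mul(Function('W')(90, 85), Function('h')(6)) = Mul(Rational(-1, 5), -13) = Rational(13, 5)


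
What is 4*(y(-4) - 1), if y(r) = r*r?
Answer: 60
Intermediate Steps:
y(r) = r²
4*(y(-4) - 1) = 4*((-4)² - 1) = 4*(16 - 1) = 4*15 = 60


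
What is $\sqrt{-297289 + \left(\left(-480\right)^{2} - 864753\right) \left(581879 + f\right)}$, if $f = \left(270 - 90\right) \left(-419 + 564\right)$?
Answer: $2 i \sqrt{96418399969} \approx 6.2103 \cdot 10^{5} i$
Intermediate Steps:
$f = 26100$ ($f = \left(270 - 90\right) 145 = 180 \cdot 145 = 26100$)
$\sqrt{-297289 + \left(\left(-480\right)^{2} - 864753\right) \left(581879 + f\right)} = \sqrt{-297289 + \left(\left(-480\right)^{2} - 864753\right) \left(581879 + 26100\right)} = \sqrt{-297289 + \left(230400 - 864753\right) 607979} = \sqrt{-297289 - 385673302587} = \sqrt{-385673599876} = 2 i \sqrt{96418399969}$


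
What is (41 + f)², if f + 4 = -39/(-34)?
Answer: 1682209/1156 ≈ 1455.2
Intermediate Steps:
f = -97/34 (f = -4 - 39/(-34) = -4 - 39*(-1/34) = -4 + 39/34 = -97/34 ≈ -2.8529)
(41 + f)² = (41 - 97/34)² = (1297/34)² = 1682209/1156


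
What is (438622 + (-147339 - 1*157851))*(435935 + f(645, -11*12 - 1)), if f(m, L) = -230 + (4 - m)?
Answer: 58051459648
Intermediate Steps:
f(m, L) = -226 - m
(438622 + (-147339 - 1*157851))*(435935 + f(645, -11*12 - 1)) = (438622 + (-147339 - 1*157851))*(435935 + (-226 - 1*645)) = (438622 + (-147339 - 157851))*(435935 + (-226 - 645)) = (438622 - 305190)*(435935 - 871) = 133432*435064 = 58051459648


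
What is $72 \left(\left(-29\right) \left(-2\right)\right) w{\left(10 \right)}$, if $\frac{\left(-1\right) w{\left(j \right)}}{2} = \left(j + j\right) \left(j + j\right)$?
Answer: $-3340800$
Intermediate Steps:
$w{\left(j \right)} = - 8 j^{2}$ ($w{\left(j \right)} = - 2 \left(j + j\right) \left(j + j\right) = - 2 \cdot 2 j 2 j = - 2 \cdot 4 j^{2} = - 8 j^{2}$)
$72 \left(\left(-29\right) \left(-2\right)\right) w{\left(10 \right)} = 72 \left(\left(-29\right) \left(-2\right)\right) \left(- 8 \cdot 10^{2}\right) = 72 \cdot 58 \left(\left(-8\right) 100\right) = 4176 \left(-800\right) = -3340800$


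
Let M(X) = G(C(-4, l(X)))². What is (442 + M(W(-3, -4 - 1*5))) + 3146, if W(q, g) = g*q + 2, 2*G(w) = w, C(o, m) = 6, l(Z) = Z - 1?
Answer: 3597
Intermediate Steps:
l(Z) = -1 + Z
G(w) = w/2
W(q, g) = 2 + g*q
M(X) = 9 (M(X) = ((½)*6)² = 3² = 9)
(442 + M(W(-3, -4 - 1*5))) + 3146 = (442 + 9) + 3146 = 451 + 3146 = 3597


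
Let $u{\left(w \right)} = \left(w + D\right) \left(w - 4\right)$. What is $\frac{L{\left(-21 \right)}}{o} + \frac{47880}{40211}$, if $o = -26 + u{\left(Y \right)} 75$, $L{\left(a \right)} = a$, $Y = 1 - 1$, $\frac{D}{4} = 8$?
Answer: $\frac{461737311}{387071086} \approx 1.1929$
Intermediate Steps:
$D = 32$ ($D = 4 \cdot 8 = 32$)
$Y = 0$ ($Y = 1 - 1 = 0$)
$u{\left(w \right)} = \left(-4 + w\right) \left(32 + w\right)$ ($u{\left(w \right)} = \left(w + 32\right) \left(w - 4\right) = \left(32 + w\right) \left(-4 + w\right) = \left(-4 + w\right) \left(32 + w\right)$)
$o = -9626$ ($o = -26 + \left(-128 + 0^{2} + 28 \cdot 0\right) 75 = -26 + \left(-128 + 0 + 0\right) 75 = -26 - 9600 = -9626$)
$\frac{L{\left(-21 \right)}}{o} + \frac{47880}{40211} = - \frac{21}{-9626} + \frac{47880}{40211} = \left(-21\right) \left(- \frac{1}{9626}\right) + 47880 \cdot \frac{1}{40211} = \frac{21}{9626} + \frac{47880}{40211} = \frac{461737311}{387071086}$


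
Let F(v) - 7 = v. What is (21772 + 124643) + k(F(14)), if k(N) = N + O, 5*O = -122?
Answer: 732058/5 ≈ 1.4641e+5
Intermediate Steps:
O = -122/5 (O = (⅕)*(-122) = -122/5 ≈ -24.400)
F(v) = 7 + v
k(N) = -122/5 + N (k(N) = N - 122/5 = -122/5 + N)
(21772 + 124643) + k(F(14)) = (21772 + 124643) + (-122/5 + (7 + 14)) = 146415 + (-122/5 + 21) = 146415 - 17/5 = 732058/5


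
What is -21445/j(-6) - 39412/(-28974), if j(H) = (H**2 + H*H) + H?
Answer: -3124981/9658 ≈ -323.56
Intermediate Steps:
j(H) = H + 2*H**2 (j(H) = (H**2 + H**2) + H = 2*H**2 + H = H + 2*H**2)
-21445/j(-6) - 39412/(-28974) = -21445*(-1/(6*(1 + 2*(-6)))) - 39412/(-28974) = -21445*(-1/(6*(1 - 12))) - 39412*(-1/28974) = -21445/((-6*(-11))) + 19706/14487 = -21445/66 + 19706/14487 = -3124981/9658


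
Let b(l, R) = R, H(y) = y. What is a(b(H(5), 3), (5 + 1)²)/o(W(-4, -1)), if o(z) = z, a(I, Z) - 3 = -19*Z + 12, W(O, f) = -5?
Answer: 669/5 ≈ 133.80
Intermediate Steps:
a(I, Z) = 15 - 19*Z (a(I, Z) = 3 + (-19*Z + 12) = 3 + (12 - 19*Z) = 15 - 19*Z)
a(b(H(5), 3), (5 + 1)²)/o(W(-4, -1)) = (15 - 19*(5 + 1)²)/(-5) = (15 - 19*6²)*(-⅕) = (15 - 19*36)*(-⅕) = (15 - 684)*(-⅕) = -669*(-⅕) = 669/5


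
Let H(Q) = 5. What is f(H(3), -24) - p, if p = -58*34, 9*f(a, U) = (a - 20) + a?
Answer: 17738/9 ≈ 1970.9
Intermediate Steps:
f(a, U) = -20/9 + 2*a/9 (f(a, U) = ((a - 20) + a)/9 = ((-20 + a) + a)/9 = (-20 + 2*a)/9 = -20/9 + 2*a/9)
p = -1972
f(H(3), -24) - p = (-20/9 + (2/9)*5) - 1*(-1972) = (-20/9 + 10/9) + 1972 = -10/9 + 1972 = 17738/9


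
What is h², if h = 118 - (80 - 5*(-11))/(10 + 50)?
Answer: 214369/16 ≈ 13398.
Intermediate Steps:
h = 463/4 (h = 118 - (80 + 55)/60 = 118 - 135/60 = 118 - 1*9/4 = 118 - 9/4 = 463/4 ≈ 115.75)
h² = (463/4)² = 214369/16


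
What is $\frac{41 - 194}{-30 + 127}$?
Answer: $- \frac{153}{97} \approx -1.5773$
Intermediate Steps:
$\frac{41 - 194}{-30 + 127} = - \frac{153}{97}$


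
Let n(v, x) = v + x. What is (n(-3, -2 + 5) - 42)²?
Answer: 1764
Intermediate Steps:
(n(-3, -2 + 5) - 42)² = ((-3 + (-2 + 5)) - 42)² = ((-3 + 3) - 42)² = (0 - 42)² = (-42)² = 1764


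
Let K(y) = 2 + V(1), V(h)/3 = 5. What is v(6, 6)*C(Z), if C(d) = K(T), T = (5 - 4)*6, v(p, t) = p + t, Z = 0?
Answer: 204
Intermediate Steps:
V(h) = 15 (V(h) = 3*5 = 15)
T = 6 (T = 1*6 = 6)
K(y) = 17 (K(y) = 2 + 15 = 17)
C(d) = 17
v(6, 6)*C(Z) = (6 + 6)*17 = 12*17 = 204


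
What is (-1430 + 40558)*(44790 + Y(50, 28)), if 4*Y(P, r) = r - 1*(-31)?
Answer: 1753120258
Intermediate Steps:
Y(P, r) = 31/4 + r/4 (Y(P, r) = (r - 1*(-31))/4 = (r + 31)/4 = (31 + r)/4 = 31/4 + r/4)
(-1430 + 40558)*(44790 + Y(50, 28)) = (-1430 + 40558)*(44790 + (31/4 + (¼)*28)) = 39128*(44790 + (31/4 + 7)) = 39128*(44790 + 59/4) = 39128*(179219/4) = 1753120258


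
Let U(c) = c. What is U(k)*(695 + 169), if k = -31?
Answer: -26784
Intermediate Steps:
U(k)*(695 + 169) = -31*(695 + 169) = -31*864 = -26784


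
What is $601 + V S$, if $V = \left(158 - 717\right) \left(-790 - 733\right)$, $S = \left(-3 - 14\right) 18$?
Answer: $-260514641$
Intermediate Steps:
$S = -306$ ($S = \left(-17\right) 18 = -306$)
$V = 851357$ ($V = \left(-559\right) \left(-1523\right) = 851357$)
$601 + V S = 601 + 851357 \left(-306\right) = 601 - 260515242 = -260514641$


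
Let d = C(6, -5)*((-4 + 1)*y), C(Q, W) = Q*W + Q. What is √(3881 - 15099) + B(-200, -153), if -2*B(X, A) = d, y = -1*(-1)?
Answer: -36 + I*√11218 ≈ -36.0 + 105.92*I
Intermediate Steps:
C(Q, W) = Q + Q*W
y = 1
d = 72 (d = (6*(1 - 5))*((-4 + 1)*1) = (6*(-4))*(-3*1) = -24*(-3) = 72)
B(X, A) = -36 (B(X, A) = -½*72 = -36)
√(3881 - 15099) + B(-200, -153) = √(3881 - 15099) - 36 = √(-11218) - 36 = I*√11218 - 36 = -36 + I*√11218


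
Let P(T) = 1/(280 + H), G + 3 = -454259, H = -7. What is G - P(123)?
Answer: -124013527/273 ≈ -4.5426e+5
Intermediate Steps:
G = -454262 (G = -3 - 454259 = -454262)
P(T) = 1/273 (P(T) = 1/(280 - 7) = 1/273)
G - P(123) = -454262 - 1*1/273 = -454262 - 1/273 = -124013527/273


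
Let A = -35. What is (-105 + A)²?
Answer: 19600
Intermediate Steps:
(-105 + A)² = (-105 - 35)² = (-140)² = 19600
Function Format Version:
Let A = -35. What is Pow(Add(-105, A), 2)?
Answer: 19600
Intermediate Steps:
Pow(Add(-105, A), 2) = Pow(Add(-105, -35), 2) = Pow(-140, 2) = 19600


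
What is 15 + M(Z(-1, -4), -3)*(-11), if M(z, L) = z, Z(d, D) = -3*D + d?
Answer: -106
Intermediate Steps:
Z(d, D) = d - 3*D
15 + M(Z(-1, -4), -3)*(-11) = 15 + (-1 - 3*(-4))*(-11) = 15 + (-1 + 12)*(-11) = 15 + 11*(-11) = 15 - 121 = -106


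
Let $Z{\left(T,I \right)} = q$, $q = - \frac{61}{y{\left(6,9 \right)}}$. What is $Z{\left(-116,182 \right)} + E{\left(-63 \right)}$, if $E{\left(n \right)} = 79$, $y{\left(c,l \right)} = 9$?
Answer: $\frac{650}{9} \approx 72.222$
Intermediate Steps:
$q = - \frac{61}{9} \approx -6.7778$
$Z{\left(T,I \right)} = - \frac{61}{9}$
$Z{\left(-116,182 \right)} + E{\left(-63 \right)} = - \frac{61}{9} + 79 = \frac{650}{9}$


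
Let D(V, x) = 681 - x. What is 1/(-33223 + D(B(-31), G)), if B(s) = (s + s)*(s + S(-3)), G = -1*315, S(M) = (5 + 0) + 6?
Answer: -1/32227 ≈ -3.1030e-5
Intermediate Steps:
S(M) = 11 (S(M) = 5 + 6 = 11)
G = -315
B(s) = 2*s*(11 + s) (B(s) = (s + s)*(s + 11) = (2*s)*(11 + s) = 2*s*(11 + s))
1/(-33223 + D(B(-31), G)) = 1/(-33223 + (681 - 1*(-315))) = 1/(-33223 + (681 + 315)) = 1/(-33223 + 996) = 1/(-32227) = -1/32227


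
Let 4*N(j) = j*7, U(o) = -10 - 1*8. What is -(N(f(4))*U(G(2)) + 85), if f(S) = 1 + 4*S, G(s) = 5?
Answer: 901/2 ≈ 450.50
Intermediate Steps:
U(o) = -18 (U(o) = -10 - 8 = -18)
N(j) = 7*j/4 (N(j) = (j*7)/4 = (7*j)/4 = 7*j/4)
-(N(f(4))*U(G(2)) + 85) = -((7*(1 + 4*4)/4)*(-18) + 85) = -((7*(1 + 16)/4)*(-18) + 85) = -(((7/4)*17)*(-18) + 85) = -((119/4)*(-18) + 85) = -(-1071/2 + 85) = -1*(-901/2) = 901/2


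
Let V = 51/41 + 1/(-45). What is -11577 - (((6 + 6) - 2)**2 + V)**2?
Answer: -74285453941/3404025 ≈ -21823.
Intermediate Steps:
V = 2254/1845 (V = 51*(1/41) + 1*(-1/45) = 51/41 - 1/45 = 2254/1845 ≈ 1.2217)
-11577 - (((6 + 6) - 2)**2 + V)**2 = -11577 - (((6 + 6) - 2)**2 + 2254/1845)**2 = -11577 - ((12 - 2)**2 + 2254/1845)**2 = -11577 - (10**2 + 2254/1845)**2 = -11577 - (100 + 2254/1845)**2 = -11577 - (186754/1845)**2 = -11577 - 1*34877056516/3404025 = -11577 - 34877056516/3404025 = -74285453941/3404025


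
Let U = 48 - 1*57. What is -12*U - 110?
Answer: -2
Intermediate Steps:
U = -9 (U = 48 - 57 = -9)
-12*U - 110 = -12*(-9) - 110 = 108 - 110 = -2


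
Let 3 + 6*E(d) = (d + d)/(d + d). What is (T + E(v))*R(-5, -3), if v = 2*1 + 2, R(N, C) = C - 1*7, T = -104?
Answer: 3130/3 ≈ 1043.3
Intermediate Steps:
R(N, C) = -7 + C (R(N, C) = C - 7 = -7 + C)
v = 4 (v = 2 + 2 = 4)
E(d) = -⅓ (E(d) = -½ + ((d + d)/(d + d))/6 = -½ + ((2*d)/((2*d)))/6 = -½ + ((2*d)*(1/(2*d)))/6 = -½ + (⅙)*1 = -½ + ⅙ = -⅓)
(T + E(v))*R(-5, -3) = (-104 - ⅓)*(-7 - 3) = -313/3*(-10) = 3130/3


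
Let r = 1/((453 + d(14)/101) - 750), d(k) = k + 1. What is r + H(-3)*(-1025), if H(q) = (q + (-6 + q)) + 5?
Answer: 215120749/29982 ≈ 7175.0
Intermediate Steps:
d(k) = 1 + k
H(q) = -1 + 2*q (H(q) = (-6 + 2*q) + 5 = -1 + 2*q)
r = -101/29982 (r = 1/((453 + (1 + 14)/101) - 750) = 1/((453 + 15*(1/101)) - 750) = 1/((453 + 15/101) - 750) = 1/(45768/101 - 750) = 1/(-29982/101) = -101/29982 ≈ -0.0033687)
r + H(-3)*(-1025) = -101/29982 + (-1 + 2*(-3))*(-1025) = -101/29982 + (-1 - 6)*(-1025) = -101/29982 - 7*(-1025) = -101/29982 + 7175 = 215120749/29982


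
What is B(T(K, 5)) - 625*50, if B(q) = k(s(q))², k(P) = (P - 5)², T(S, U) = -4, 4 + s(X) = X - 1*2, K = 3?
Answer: 19375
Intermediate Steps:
s(X) = -6 + X (s(X) = -4 + (X - 1*2) = -4 + (X - 2) = -4 + (-2 + X) = -6 + X)
k(P) = (-5 + P)²
B(q) = (-11 + q)⁴ (B(q) = ((-5 + (-6 + q))²)² = ((-11 + q)²)² = (-11 + q)⁴)
B(T(K, 5)) - 625*50 = (-11 - 4)⁴ - 625*50 = (-15)⁴ - 31250 = 50625 - 31250 = 19375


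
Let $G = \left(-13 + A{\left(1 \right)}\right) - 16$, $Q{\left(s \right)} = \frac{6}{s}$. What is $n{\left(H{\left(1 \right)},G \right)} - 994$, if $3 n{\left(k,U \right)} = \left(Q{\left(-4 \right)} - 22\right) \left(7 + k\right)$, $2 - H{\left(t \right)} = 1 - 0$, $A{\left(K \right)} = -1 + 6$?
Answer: $- \frac{3170}{3} \approx -1056.7$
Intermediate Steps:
$A{\left(K \right)} = 5$
$H{\left(t \right)} = 1$ ($H{\left(t \right)} = 2 - \left(1 - 0\right) = 2 - \left(1 + 0\right) = 2 - 1 = 1$)
$G = -24$ ($G = \left(-13 + 5\right) - 16 = -8 - 16 = -24$)
$n{\left(k,U \right)} = - \frac{329}{6} - \frac{47 k}{6}$ ($n{\left(k,U \right)} = \frac{\left(\frac{6}{-4} - 22\right) \left(7 + k\right)}{3} = \frac{\left(6 \left(- \frac{1}{4}\right) - 22\right) \left(7 + k\right)}{3} = \frac{\left(- \frac{3}{2} - 22\right) \left(7 + k\right)}{3} = \frac{\left(- \frac{47}{2}\right) \left(7 + k\right)}{3} = \frac{- \frac{329}{2} - \frac{47 k}{2}}{3} = - \frac{329}{6} - \frac{47 k}{6}$)
$n{\left(H{\left(1 \right)},G \right)} - 994 = \left(- \frac{329}{6} - \frac{47}{6}\right) - 994 = - \frac{188}{3} - 994 = - \frac{3170}{3}$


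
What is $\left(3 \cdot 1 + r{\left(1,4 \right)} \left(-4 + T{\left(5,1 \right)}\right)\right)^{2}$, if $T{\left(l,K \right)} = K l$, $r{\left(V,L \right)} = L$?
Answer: $49$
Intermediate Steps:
$\left(3 \cdot 1 + r{\left(1,4 \right)} \left(-4 + T{\left(5,1 \right)}\right)\right)^{2} = \left(3 \cdot 1 + 4 \left(-4 + 1 \cdot 5\right)\right)^{2} = \left(3 + 4 \left(-4 + 5\right)\right)^{2} = \left(3 + 4 \cdot 1\right)^{2} = \left(3 + 4\right)^{2} = 7^{2} = 49$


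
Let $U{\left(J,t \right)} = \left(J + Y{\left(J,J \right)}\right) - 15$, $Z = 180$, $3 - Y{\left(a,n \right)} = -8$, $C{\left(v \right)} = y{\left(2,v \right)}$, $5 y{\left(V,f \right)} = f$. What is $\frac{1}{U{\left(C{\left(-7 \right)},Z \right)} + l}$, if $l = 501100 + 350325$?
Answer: $\frac{5}{4257098} \approx 1.1745 \cdot 10^{-6}$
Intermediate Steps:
$y{\left(V,f \right)} = \frac{f}{5}$
$C{\left(v \right)} = \frac{v}{5}$
$Y{\left(a,n \right)} = 11$ ($Y{\left(a,n \right)} = 3 - -8 = 3 + 8 = 11$)
$U{\left(J,t \right)} = -4 + J$ ($U{\left(J,t \right)} = \left(J + 11\right) - 15 = \left(11 + J\right) - 15 = -4 + J$)
$l = 851425$
$\frac{1}{U{\left(C{\left(-7 \right)},Z \right)} + l} = \frac{1}{\left(-4 + \frac{1}{5} \left(-7\right)\right) + 851425} = \frac{1}{\left(-4 - \frac{7}{5}\right) + 851425} = \frac{1}{- \frac{27}{5} + 851425} = \frac{1}{\frac{4257098}{5}} = \frac{5}{4257098}$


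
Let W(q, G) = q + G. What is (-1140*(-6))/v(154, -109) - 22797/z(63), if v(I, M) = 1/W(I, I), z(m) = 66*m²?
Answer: 61318189787/29106 ≈ 2.1067e+6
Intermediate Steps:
W(q, G) = G + q
v(I, M) = 1/(2*I) (v(I, M) = 1/(I + I) = 1/(2*I))
(-1140*(-6))/v(154, -109) - 22797/z(63) = (-1140*(-6))/(((½)/154)) - 22797/(66*63²) = 6840/(((½)*(1/154))) - 22797/(66*3969) = 6840/(1/308) - 22797/261954 = 6840*308 - 22797*1/261954 = 2106720 - 2533/29106 = 61318189787/29106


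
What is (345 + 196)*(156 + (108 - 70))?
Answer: 104954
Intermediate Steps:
(345 + 196)*(156 + (108 - 70)) = 541*(156 + 38) = 541*194 = 104954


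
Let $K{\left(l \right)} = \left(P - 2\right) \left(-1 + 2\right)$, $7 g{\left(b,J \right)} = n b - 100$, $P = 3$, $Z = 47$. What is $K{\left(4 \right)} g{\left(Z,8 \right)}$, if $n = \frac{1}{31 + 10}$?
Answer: $- \frac{579}{41} \approx -14.122$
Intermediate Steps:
$n = \frac{1}{41} \approx 0.02439$
$g{\left(b,J \right)} = - \frac{100}{7} + \frac{b}{287}$ ($g{\left(b,J \right)} = \frac{\frac{b}{41} - 100}{7} = \frac{-100 + \frac{b}{41}}{7} = - \frac{100}{7} + \frac{b}{287}$)
$K{\left(l \right)} = 1$ ($K{\left(l \right)} = \left(3 - 2\right) \left(-1 + 2\right) = 1 \cdot 1 = 1$)
$K{\left(4 \right)} g{\left(Z,8 \right)} = 1 \left(- \frac{100}{7} + \frac{1}{287} \cdot 47\right) = 1 \left(- \frac{100}{7} + \frac{47}{287}\right) = 1 \left(- \frac{579}{41}\right) = - \frac{579}{41}$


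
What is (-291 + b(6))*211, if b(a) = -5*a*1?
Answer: -67731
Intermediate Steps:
b(a) = -5*a
(-291 + b(6))*211 = (-291 - 5*6)*211 = (-291 - 30)*211 = -321*211 = -67731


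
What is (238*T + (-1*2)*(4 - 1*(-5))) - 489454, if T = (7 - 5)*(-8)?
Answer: -493280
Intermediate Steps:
T = -16 (T = 2*(-8) = -16)
(238*T + (-1*2)*(4 - 1*(-5))) - 489454 = (238*(-16) + (-1*2)*(4 - 1*(-5))) - 489454 = (-3808 - 2*(4 + 5)) - 489454 = (-3808 - 2*9) - 489454 = (-3808 - 18) - 489454 = -3826 - 489454 = -493280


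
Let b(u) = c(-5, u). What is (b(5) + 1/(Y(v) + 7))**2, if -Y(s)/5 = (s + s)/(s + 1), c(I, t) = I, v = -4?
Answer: 9604/361 ≈ 26.604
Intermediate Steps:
b(u) = -5
Y(s) = -10*s/(1 + s) (Y(s) = -5*(s + s)/(s + 1) = -5*2*s/(1 + s) = -10*s/(1 + s))
(b(5) + 1/(Y(v) + 7))**2 = (-5 + 1/(-10*(-4)/(1 - 4) + 7))**2 = (-5 + 1/(-10*(-4)/(-3) + 7))**2 = (-5 + 1/(-10*(-4)*(-1/3) + 7))**2 = (-5 + 1/(-40/3 + 7))**2 = (-5 + 1/(-19/3))**2 = (-5 - 3/19)**2 = (-98/19)**2 = 9604/361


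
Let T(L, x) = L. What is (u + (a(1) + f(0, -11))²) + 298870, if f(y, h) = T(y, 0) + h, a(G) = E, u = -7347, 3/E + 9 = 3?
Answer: 1166621/4 ≈ 2.9166e+5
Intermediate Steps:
E = -½ (E = 3/(-9 + 3) = 3/(-6) = 3*(-⅙) = -½ ≈ -0.50000)
a(G) = -½
f(y, h) = h + y (f(y, h) = y + h = h + y)
(u + (a(1) + f(0, -11))²) + 298870 = (-7347 + (-½ + (-11 + 0))²) + 298870 = (-7347 + (-½ - 11)²) + 298870 = (-7347 + (-23/2)²) + 298870 = (-7347 + 529/4) + 298870 = -28859/4 + 298870 = 1166621/4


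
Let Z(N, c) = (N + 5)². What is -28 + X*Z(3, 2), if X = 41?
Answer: 2596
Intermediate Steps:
Z(N, c) = (5 + N)²
-28 + X*Z(3, 2) = -28 + 41*(5 + 3)² = -28 + 41*8² = -28 + 41*64 = -28 + 2624 = 2596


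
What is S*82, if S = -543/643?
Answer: -44526/643 ≈ -69.247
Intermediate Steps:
S = -543/643 (S = -543*1/643 = -543/643 ≈ -0.84448)
S*82 = -543/643*82 = -44526/643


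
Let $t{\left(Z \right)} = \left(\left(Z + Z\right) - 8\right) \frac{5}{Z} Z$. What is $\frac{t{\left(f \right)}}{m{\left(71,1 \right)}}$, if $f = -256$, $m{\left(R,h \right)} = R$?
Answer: $- \frac{2600}{71} \approx -36.62$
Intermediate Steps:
$t{\left(Z \right)} = -40 + 10 Z$ ($t{\left(Z \right)} = \left(2 Z - 8\right) 5 = \left(-8 + 2 Z\right) 5 = -40 + 10 Z$)
$\frac{t{\left(f \right)}}{m{\left(71,1 \right)}} = \frac{-40 + 10 \left(-256\right)}{71} = \left(-40 - 2560\right) \frac{1}{71} = \left(-2600\right) \frac{1}{71} = - \frac{2600}{71}$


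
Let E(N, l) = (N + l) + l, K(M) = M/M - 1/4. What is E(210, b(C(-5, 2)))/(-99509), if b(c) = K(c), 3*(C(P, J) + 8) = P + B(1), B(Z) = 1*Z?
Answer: -423/199018 ≈ -0.0021254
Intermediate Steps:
B(Z) = Z
C(P, J) = -23/3 + P/3 (C(P, J) = -8 + (P + 1)/3 = -8 + (1 + P)/3 = -8 + (1/3 + P/3) = -23/3 + P/3)
K(M) = 3/4 (K(M) = 1 - 1*1/4 = 1 - 1/4 = 3/4)
b(c) = 3/4
E(N, l) = N + 2*l
E(210, b(C(-5, 2)))/(-99509) = (210 + 2*(3/4))/(-99509) = (210 + 3/2)*(-1/99509) = (423/2)*(-1/99509) = -423/199018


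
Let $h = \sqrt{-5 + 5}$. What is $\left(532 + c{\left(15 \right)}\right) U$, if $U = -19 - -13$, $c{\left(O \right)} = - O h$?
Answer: $-3192$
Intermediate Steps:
$h = 0$ ($h = \sqrt{0} = 0$)
$c{\left(O \right)} = 0$ ($c{\left(O \right)} = - O 0 = 0$)
$U = -6$ ($U = -19 + 13 = -6$)
$\left(532 + c{\left(15 \right)}\right) U = \left(532 + 0\right) \left(-6\right) = 532 \left(-6\right) = -3192$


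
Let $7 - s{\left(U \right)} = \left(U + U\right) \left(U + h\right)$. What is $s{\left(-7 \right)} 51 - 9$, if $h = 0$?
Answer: $-4650$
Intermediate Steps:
$s{\left(U \right)} = 7 - 2 U^{2}$ ($s{\left(U \right)} = 7 - \left(U + U\right) \left(U + 0\right) = 7 - 2 U U = 7 - 2 U^{2}$)
$s{\left(-7 \right)} 51 - 9 = \left(7 - 2 \left(-7\right)^{2}\right) 51 - 9 = \left(7 - 98\right) 51 - 9 = \left(-91\right) 51 - 9 = -4641 - 9 = -4650$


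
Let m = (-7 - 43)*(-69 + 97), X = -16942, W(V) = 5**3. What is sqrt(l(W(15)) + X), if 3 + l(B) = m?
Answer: I*sqrt(18345) ≈ 135.44*I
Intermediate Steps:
W(V) = 125
m = -1400 (m = -50*28 = -1400)
l(B) = -1403 (l(B) = -3 - 1400 = -1403)
sqrt(l(W(15)) + X) = sqrt(-1403 - 16942) = sqrt(-18345) = I*sqrt(18345)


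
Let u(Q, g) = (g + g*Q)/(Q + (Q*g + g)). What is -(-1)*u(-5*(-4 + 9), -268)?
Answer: 6432/6407 ≈ 1.0039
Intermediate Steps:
u(Q, g) = (g + Q*g)/(Q + g + Q*g) (u(Q, g) = (g + Q*g)/(Q + (g + Q*g)) = (g + Q*g)/(Q + g + Q*g))
-(-1)*u(-5*(-4 + 9), -268) = -(-1)*(-268*(1 - 5*(-4 + 9))/(-5*(-4 + 9) - 268 - 5*(-4 + 9)*(-268))) = -(-1)*(-268*(1 - 5*5)/(-5*5 - 268 - 5*5*(-268))) = -(-1)*(-268*(1 - 25)/(-25 - 268 - 25*(-268))) = -(-1)*(-268*(-24)/(-25 - 268 + 6700)) = -(-1)*(-268*(-24)/6407) = -(-1)*(-268*1/6407*(-24)) = -(-1)*6432/6407 = -1*(-6432/6407) = 6432/6407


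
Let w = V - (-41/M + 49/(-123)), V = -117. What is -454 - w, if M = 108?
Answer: -1495681/4428 ≈ -337.78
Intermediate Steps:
w = -514631/4428 (w = -117 - (-41/108 + 49/(-123)) = -117 - (-41*1/108 + 49*(-1/123)) = -117 - (-41/108 - 49/123) = -117 - 1*(-3445/4428) = -117 + 3445/4428 = -514631/4428 ≈ -116.22)
-454 - w = -454 - 1*(-514631/4428) = -454 + 514631/4428 = -1495681/4428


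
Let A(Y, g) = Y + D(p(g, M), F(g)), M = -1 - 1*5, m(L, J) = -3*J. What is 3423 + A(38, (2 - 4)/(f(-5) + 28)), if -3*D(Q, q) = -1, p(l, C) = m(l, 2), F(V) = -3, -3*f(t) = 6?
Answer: 10384/3 ≈ 3461.3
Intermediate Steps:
f(t) = -2 (f(t) = -⅓*6 = -2)
M = -6 (M = -1 - 5 = -6)
p(l, C) = -6 (p(l, C) = -3*2 = -6)
D(Q, q) = ⅓ (D(Q, q) = -⅓*(-1) = ⅓)
A(Y, g) = ⅓ + Y (A(Y, g) = Y + ⅓ = ⅓ + Y)
3423 + A(38, (2 - 4)/(f(-5) + 28)) = 3423 + (⅓ + 38) = 3423 + 115/3 = 10384/3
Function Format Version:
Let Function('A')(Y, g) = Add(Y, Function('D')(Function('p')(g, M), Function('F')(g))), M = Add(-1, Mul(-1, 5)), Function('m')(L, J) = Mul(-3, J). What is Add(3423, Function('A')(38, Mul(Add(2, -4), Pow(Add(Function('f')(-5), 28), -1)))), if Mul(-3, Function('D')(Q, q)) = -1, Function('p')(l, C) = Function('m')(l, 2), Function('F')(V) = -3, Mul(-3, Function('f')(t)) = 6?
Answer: Rational(10384, 3) ≈ 3461.3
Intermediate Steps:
Function('f')(t) = -2 (Function('f')(t) = Mul(Rational(-1, 3), 6) = -2)
M = -6 (M = Add(-1, -5) = -6)
Function('p')(l, C) = -6 (Function('p')(l, C) = Mul(-3, 2) = -6)
Function('D')(Q, q) = Rational(1, 3) (Function('D')(Q, q) = Mul(Rational(-1, 3), -1) = Rational(1, 3))
Function('A')(Y, g) = Add(Rational(1, 3), Y) (Function('A')(Y, g) = Add(Y, Rational(1, 3)) = Add(Rational(1, 3), Y))
Add(3423, Function('A')(38, Mul(Add(2, -4), Pow(Add(Function('f')(-5), 28), -1)))) = Add(3423, Add(Rational(1, 3), 38)) = Add(3423, Rational(115, 3)) = Rational(10384, 3)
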